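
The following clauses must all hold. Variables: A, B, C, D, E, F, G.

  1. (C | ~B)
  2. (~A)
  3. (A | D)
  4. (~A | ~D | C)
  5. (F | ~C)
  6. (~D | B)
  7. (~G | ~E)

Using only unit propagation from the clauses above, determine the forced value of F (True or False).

(~A) is a unit clause: A = False.
(D | A) with A = False leaves only D, so D = True.
In (~D | B), ~D is now false; B must hold, so B = True.
From (~B | C) and B = True: C = True.
From (F | ~C) and C = True: F = True.

True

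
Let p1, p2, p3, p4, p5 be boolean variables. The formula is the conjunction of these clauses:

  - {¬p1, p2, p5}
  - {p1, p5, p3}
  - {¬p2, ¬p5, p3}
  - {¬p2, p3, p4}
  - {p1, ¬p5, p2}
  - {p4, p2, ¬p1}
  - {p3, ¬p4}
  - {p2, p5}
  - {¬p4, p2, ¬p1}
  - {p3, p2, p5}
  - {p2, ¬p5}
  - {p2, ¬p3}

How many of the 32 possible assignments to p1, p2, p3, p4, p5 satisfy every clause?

8

Satisfying assignments:
  p1=F p2=T p3=T p4=F p5=F
  p1=F p2=T p3=T p4=F p5=T
  p1=F p2=T p3=T p4=T p5=F
  p1=F p2=T p3=T p4=T p5=T
  p1=T p2=T p3=T p4=F p5=F
  p1=T p2=T p3=T p4=F p5=T
  p1=T p2=T p3=T p4=T p5=F
  p1=T p2=T p3=T p4=T p5=T
Count: 8.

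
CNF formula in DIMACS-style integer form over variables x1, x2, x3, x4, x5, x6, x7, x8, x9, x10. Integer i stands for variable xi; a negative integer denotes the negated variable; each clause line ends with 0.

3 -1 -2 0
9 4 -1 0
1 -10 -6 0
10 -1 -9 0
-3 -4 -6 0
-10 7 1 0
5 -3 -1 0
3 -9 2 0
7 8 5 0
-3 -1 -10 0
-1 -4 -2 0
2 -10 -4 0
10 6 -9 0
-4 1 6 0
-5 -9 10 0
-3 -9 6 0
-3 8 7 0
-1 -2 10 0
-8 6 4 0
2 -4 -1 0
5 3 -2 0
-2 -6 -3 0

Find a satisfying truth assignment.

x1=False, x2=False, x3=False, x4=False, x5=False, x6=False, x7=True, x8=False, x9=False, x10=False

Check each clause:
  1. (x3 || !x1 || !x2) — !x2 is true.
  2. (x4 || !x1 || x9) — !x1 is true.
  3. (!x6 || !x10 || x1) — !x6 is true.
  4. (!x1 || !x9 || x10) — !x1 is true.
  5. (!x3 || !x6 || !x4) — !x6 is true.
  6. (x7 || x1 || !x10) — !x10 is true.
  7. (x5 || !x1 || !x3) — !x3 is true.
  8. (!x9 || x2 || x3) — !x9 is true.
  9. (x8 || x5 || x7) — x7 is true.
  10. (!x10 || !x3 || !x1) — !x3 is true.
  11. (!x1 || !x2 || !x4) — !x4 is true.
  12. (!x4 || !x10 || x2) — !x4 is true.
  13. (x6 || !x9 || x10) — !x9 is true.
  14. (x6 || x1 || !x4) — !x4 is true.
  15. (!x5 || !x9 || x10) — !x5 is true.
  16. (!x3 || !x9 || x6) — !x3 is true.
  17. (x8 || x7 || !x3) — !x3 is true.
  18. (!x2 || !x1 || x10) — !x1 is true.
  19. (x4 || x6 || !x8) — !x8 is true.
  20. (x2 || !x4 || !x1) — !x4 is true.
  21. (x3 || x5 || !x2) — !x2 is true.
  22. (!x2 || !x3 || !x6) — !x6 is true.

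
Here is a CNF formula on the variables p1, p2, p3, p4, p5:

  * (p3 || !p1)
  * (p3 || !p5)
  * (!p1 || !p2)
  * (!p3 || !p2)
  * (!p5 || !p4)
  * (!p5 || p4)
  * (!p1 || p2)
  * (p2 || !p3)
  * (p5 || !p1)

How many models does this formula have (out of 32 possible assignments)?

4

The models are:
  p1=F p2=F p3=F p4=F p5=F
  p1=F p2=F p3=F p4=T p5=F
  p1=F p2=T p3=F p4=F p5=F
  p1=F p2=T p3=F p4=T p5=F
Count: 4.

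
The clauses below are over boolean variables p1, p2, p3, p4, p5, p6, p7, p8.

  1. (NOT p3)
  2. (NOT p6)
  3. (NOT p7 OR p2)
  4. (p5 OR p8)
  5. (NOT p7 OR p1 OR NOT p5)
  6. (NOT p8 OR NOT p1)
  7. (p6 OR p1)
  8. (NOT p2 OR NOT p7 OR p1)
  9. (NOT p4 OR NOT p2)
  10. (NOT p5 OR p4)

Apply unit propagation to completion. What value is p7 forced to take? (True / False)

(NOT p3) stands alone — p3 = False.
(NOT p6) is a unit clause: p6 = False.
(p6 OR p1): since p6 = False, the clause reduces to (p1). p1 = True.
From (NOT p1 OR NOT p8) and p1 = True: p8 = False.
(p8 OR p5) with p8 = False leaves only p5, so p5 = True.
From (NOT p5 OR p4) and p5 = True: p4 = True.
(NOT p4 OR NOT p2) with p4 = True leaves only NOT p2, so p2 = False.
From (p2 OR NOT p7) and p2 = False: p7 = False.

False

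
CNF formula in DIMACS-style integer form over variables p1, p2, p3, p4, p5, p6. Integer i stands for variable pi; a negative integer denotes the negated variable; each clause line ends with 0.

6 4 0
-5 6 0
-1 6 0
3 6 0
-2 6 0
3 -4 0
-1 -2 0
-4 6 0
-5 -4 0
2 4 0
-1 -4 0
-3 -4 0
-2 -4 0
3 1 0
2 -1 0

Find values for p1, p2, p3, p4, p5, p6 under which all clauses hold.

Pure literal: p5 appears only negated; assign p5 = False.
p6 occurs only positively in the remaining clauses — set p6 = True.
Branch on p1: take p1 = False.
  then p3 is forced to True.
  then p4 is forced to False.
  then p2 is forced to True.
Every clause has at least one true literal under this assignment.

p1=False, p2=True, p3=True, p4=False, p5=False, p6=True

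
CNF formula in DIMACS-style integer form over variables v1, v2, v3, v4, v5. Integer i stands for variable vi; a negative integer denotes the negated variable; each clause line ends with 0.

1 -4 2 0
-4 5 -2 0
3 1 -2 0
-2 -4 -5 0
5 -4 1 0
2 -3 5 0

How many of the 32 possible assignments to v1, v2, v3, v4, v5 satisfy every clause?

15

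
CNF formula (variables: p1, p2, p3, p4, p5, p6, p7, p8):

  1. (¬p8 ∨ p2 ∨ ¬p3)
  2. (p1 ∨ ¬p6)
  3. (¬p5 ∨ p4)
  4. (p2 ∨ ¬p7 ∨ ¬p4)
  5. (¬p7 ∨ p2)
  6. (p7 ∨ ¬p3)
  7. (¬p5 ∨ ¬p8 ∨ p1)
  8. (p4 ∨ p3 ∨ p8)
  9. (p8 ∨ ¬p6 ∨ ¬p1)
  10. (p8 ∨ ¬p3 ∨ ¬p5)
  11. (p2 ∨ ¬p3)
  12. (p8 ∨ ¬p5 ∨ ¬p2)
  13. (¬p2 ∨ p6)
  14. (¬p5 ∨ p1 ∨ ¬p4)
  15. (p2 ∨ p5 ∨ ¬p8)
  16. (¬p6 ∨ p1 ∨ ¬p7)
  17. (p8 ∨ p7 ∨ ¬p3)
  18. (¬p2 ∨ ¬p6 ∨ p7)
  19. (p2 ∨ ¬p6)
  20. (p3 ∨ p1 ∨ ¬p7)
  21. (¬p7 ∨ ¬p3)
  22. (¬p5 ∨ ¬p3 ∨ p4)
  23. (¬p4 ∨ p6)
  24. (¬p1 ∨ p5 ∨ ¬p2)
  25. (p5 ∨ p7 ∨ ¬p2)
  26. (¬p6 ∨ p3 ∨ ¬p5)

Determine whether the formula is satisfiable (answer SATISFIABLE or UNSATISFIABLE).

UNSATISFIABLE

p2 = True:
  propagation gives p6=True, p1=True, p8=True, p7=True; an empty clause results — contradiction.
p2 = False:
  propagation gives p7=False, p3=False, p6=False, p4=False; an empty clause results — contradiction.
Every branch closes, so no satisfying assignment exists.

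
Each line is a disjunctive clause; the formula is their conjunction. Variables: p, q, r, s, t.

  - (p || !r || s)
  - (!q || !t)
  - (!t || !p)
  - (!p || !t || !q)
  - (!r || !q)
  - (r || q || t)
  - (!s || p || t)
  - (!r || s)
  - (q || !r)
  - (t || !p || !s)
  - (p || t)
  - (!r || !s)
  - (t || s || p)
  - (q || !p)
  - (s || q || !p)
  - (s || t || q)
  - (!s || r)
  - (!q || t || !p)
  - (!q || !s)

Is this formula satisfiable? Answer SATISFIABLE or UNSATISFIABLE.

Set p = False and propagate.
  then t is forced to True.
  then q is forced to False.
  then r is forced to False.
  then s is forced to False.
Every clause has at least one true literal under this assignment.
So p=False  q=False  r=False  s=False  t=True is a satisfying assignment.

SATISFIABLE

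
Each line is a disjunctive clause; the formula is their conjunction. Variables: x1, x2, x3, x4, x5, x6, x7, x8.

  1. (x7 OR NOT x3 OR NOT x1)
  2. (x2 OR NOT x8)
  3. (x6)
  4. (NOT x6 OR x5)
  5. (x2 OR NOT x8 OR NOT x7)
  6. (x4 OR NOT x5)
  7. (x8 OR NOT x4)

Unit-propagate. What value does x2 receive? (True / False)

True

Unit clause (x6) sets x6 = True.
From (NOT x6 OR x5) and x6 = True: x5 = True.
In (NOT x5 OR x4), NOT x5 is now false; x4 must hold, so x4 = True.
In (NOT x4 OR x8), NOT x4 is now false; x8 must hold, so x8 = True.
In (x2 OR NOT x8), NOT x8 is now false; x2 must hold, so x2 = True.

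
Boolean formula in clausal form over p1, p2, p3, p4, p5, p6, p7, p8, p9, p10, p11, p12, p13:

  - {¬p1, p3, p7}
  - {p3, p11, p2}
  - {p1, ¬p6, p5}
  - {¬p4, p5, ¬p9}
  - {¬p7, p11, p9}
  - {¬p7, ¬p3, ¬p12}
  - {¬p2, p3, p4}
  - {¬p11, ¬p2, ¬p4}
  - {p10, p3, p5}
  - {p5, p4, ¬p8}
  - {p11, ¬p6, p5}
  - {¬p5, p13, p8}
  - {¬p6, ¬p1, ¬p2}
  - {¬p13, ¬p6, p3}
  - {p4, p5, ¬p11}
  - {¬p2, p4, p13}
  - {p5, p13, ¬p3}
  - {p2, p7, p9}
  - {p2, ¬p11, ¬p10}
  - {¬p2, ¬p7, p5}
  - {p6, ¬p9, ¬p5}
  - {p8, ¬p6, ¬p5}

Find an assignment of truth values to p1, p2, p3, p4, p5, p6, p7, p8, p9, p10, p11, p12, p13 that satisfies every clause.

Pure literal: p12 appears only negated; assign p12 = False.
Try p1 = False.
For the remaining variables, p2 = False, p3 = True, p4 = False, p5 = False, p6 = False, p7 = False, p8 = False, p9 = True, p10 = False, p11 = False, p13 = True works.
Every clause has at least one true literal under this assignment.

p1=F  p2=F  p3=T  p4=F  p5=F  p6=F  p7=F  p8=F  p9=T  p10=F  p11=F  p12=F  p13=T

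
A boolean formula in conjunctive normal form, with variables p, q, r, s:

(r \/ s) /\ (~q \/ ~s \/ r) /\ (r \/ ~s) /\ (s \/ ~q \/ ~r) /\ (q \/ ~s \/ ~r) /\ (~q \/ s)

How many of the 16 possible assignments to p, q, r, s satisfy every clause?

4

The models are:
  p=F q=F r=T s=F
  p=F q=T r=T s=T
  p=T q=F r=T s=F
  p=T q=T r=T s=T
That's 4 in total.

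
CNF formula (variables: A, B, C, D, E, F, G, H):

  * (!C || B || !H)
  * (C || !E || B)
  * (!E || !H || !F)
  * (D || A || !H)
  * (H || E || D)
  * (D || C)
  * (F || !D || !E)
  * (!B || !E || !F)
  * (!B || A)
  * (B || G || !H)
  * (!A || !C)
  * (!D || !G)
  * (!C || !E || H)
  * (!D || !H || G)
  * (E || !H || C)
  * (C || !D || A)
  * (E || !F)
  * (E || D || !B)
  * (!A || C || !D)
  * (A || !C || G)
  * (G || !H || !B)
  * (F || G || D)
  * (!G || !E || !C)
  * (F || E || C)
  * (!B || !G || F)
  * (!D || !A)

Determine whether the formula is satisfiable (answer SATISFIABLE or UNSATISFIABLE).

C = True:
  propagation gives A=False, B=False, H=False, E=False; an empty clause results — contradiction.
C = False:
  propagation gives D=True, G=False, H=False, A=True; an empty clause results — contradiction.
Every branch closes, so no satisfying assignment exists.

UNSATISFIABLE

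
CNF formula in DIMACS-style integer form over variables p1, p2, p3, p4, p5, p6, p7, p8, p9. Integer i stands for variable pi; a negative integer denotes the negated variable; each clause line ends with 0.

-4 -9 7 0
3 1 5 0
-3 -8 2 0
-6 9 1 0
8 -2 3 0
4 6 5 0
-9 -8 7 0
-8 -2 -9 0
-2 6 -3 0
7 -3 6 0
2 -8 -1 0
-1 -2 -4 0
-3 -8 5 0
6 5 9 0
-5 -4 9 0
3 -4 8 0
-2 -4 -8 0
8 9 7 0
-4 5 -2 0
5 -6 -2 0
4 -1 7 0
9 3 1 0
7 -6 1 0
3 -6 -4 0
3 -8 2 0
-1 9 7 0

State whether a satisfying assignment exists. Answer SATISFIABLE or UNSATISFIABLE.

SATISFIABLE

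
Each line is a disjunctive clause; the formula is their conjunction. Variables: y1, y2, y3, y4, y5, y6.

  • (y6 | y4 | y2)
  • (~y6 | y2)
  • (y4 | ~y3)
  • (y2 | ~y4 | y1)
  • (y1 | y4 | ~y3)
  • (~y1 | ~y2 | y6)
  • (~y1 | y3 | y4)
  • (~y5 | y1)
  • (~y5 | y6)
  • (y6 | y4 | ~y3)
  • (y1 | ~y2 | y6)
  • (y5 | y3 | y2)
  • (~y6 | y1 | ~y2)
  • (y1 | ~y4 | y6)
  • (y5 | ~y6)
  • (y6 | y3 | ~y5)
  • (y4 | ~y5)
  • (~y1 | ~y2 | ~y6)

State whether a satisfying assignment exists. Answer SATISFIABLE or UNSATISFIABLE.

SATISFIABLE

Set y1 = True and propagate.
Branch on y2: take y2 = False.
  then y6 is forced to False.
  then y4 is forced to True.
  then y5 is forced to False.
  then y3 is forced to True.
So y1=True, y2=False, y3=True, y4=True, y5=False, y6=False is a satisfying assignment.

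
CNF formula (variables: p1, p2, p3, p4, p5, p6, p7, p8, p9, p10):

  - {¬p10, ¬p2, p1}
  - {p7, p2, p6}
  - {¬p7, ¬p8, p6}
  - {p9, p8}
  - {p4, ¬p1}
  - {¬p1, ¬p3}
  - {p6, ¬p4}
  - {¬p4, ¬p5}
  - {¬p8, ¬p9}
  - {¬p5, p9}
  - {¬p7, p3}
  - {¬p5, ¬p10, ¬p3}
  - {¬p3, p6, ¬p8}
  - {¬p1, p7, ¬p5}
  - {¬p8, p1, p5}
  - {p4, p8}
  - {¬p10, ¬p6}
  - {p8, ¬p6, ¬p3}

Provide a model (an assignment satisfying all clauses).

p1 = T, p2 = F, p3 = F, p4 = T, p5 = F, p6 = T, p7 = F, p8 = T, p9 = F, p10 = F

Pure literal: p10 appears only negated; assign p10 = False.
Set p1 = True and propagate.
  then p4 is forced to True.
  then p3 is forced to False.
  then p6 is forced to True.
  then p5 is forced to False.
  then p7 is forced to False.
Try p8 = True.
  then p9 is forced to False.
p2 is now unconstrained; take p2 = False.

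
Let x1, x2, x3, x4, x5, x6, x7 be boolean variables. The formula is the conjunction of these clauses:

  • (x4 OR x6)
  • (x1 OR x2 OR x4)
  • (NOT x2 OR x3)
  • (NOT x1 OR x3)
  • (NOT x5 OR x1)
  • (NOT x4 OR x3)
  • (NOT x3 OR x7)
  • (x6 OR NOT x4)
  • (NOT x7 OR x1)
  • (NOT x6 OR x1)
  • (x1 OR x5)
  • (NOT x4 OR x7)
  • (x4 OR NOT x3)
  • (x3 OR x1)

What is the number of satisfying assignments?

4

Satisfying assignments:
  x1=1 x2=0 x3=1 x4=1 x5=0 x6=1 x7=1
  x1=1 x2=0 x3=1 x4=1 x5=1 x6=1 x7=1
  x1=1 x2=1 x3=1 x4=1 x5=0 x6=1 x7=1
  x1=1 x2=1 x3=1 x4=1 x5=1 x6=1 x7=1
Count: 4.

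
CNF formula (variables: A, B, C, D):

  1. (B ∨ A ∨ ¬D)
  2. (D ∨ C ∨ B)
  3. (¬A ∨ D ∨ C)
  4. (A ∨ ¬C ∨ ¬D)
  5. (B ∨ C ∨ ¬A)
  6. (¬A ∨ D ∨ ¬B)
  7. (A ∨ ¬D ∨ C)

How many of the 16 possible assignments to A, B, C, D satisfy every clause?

Satisfying assignments:
  A=0 B=0 C=1 D=0
  A=0 B=1 C=0 D=0
  A=0 B=1 C=1 D=0
  A=1 B=0 C=1 D=0
  A=1 B=0 C=1 D=1
  A=1 B=1 C=0 D=1
  A=1 B=1 C=1 D=1
That's 7 in total.

7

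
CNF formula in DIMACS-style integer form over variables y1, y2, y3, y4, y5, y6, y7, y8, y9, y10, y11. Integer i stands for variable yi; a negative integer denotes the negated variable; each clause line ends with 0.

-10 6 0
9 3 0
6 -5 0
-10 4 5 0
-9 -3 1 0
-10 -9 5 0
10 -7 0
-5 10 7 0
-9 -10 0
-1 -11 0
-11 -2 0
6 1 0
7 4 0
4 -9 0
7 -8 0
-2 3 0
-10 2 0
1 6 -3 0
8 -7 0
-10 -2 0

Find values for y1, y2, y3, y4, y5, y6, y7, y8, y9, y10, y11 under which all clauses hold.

Pure literal: y4 appears only positively; assign y4 = True.
y6 occurs only positively in the remaining clauses — set y6 = True.
Branch on y1: take y1 = False.
Branch on y2: take y2 = False.
  then y10 is forced to False.
  then y7 is forced to False.
  then y5 is forced to False.
  then y8 is forced to False.
The remaining clauses are satisfied by y3 = True, y9 = False, y11 = False.

y1=F, y2=F, y3=T, y4=T, y5=F, y6=T, y7=F, y8=F, y9=F, y10=F, y11=F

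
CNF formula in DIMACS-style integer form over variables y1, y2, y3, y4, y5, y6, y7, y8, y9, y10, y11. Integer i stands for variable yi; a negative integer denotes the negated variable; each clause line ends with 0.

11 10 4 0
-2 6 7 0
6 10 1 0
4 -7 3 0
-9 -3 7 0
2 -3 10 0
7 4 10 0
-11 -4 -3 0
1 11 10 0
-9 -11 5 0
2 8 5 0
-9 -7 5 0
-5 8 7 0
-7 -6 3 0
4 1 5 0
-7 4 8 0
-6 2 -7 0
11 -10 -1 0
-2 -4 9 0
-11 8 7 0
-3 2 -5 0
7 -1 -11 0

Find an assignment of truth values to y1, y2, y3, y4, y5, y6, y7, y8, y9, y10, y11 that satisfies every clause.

Pure literal: y8 appears only positively; assign y8 = True.
Set y1 = False and propagate.
Branch on y2: take y2 = False.
For the remaining variables, y3 = False, y4 = True, y5 = False, y6 = False, y7 = False, y9 = False, y10 = True, y11 = True works.

y1 = 0  y2 = 0  y3 = 0  y4 = 1  y5 = 0  y6 = 0  y7 = 0  y8 = 1  y9 = 0  y10 = 1  y11 = 1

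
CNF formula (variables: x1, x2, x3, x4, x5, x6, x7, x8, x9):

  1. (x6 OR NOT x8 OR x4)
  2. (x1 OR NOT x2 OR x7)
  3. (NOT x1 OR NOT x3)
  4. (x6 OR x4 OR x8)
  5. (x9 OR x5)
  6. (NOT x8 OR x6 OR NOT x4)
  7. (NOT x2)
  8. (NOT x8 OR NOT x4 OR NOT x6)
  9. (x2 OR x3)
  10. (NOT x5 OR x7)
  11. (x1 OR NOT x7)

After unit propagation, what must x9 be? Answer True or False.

True

Unit clause (NOT x2) sets x2 = False.
In (x2 OR x3), x2 is now false; x3 must hold, so x3 = True.
In (NOT x1 OR NOT x3), NOT x3 is now false; NOT x1 must hold, so x1 = False.
(x1 OR NOT x7) with x1 = False leaves only NOT x7, so x7 = False.
(x7 OR NOT x5) with x7 = False leaves only NOT x5, so x5 = False.
(x5 OR x9): since x5 = False, the clause reduces to (x9). x9 = True.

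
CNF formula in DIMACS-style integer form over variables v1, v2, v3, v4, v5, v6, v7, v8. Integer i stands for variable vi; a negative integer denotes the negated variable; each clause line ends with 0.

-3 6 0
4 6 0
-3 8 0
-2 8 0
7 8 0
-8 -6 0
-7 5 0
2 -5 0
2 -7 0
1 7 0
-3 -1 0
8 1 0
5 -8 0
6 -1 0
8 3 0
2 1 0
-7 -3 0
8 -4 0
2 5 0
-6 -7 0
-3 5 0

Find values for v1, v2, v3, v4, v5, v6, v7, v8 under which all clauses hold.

v1=F, v2=T, v3=F, v4=T, v5=T, v6=F, v7=T, v8=T

Check each clause:
  1. {¬v3, v6} — ¬v3 is true.
  2. {v6, v4} — v4 is true.
  3. {¬v3, v8} — v8 is true.
  4. {¬v2, v8} — v8 is true.
  5. {v7, v8} — v8 is true.
  6. {¬v8, ¬v6} — ¬v6 is true.
  7. {v5, ¬v7} — v5 is true.
  8. {¬v5, v2} — v2 is true.
  9. {¬v7, v2} — v2 is true.
  10. {v7, v1} — v7 is true.
  11. {¬v1, ¬v3} — ¬v3 is true.
  12. {v1, v8} — v8 is true.
  13. {¬v8, v5} — v5 is true.
  14. {¬v1, v6} — ¬v1 is true.
  15. {v8, v3} — v8 is true.
  16. {v2, v1} — v2 is true.
  17. {¬v7, ¬v3} — ¬v3 is true.
  18. {¬v4, v8} — v8 is true.
  19. {v2, v5} — v2 is true.
  20. {¬v7, ¬v6} — ¬v6 is true.
  21. {¬v3, v5} — v5 is true.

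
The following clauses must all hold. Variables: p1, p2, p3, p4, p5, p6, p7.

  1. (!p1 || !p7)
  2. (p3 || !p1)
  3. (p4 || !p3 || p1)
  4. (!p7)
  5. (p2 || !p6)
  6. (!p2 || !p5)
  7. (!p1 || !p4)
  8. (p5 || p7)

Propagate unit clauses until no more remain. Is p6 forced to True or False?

False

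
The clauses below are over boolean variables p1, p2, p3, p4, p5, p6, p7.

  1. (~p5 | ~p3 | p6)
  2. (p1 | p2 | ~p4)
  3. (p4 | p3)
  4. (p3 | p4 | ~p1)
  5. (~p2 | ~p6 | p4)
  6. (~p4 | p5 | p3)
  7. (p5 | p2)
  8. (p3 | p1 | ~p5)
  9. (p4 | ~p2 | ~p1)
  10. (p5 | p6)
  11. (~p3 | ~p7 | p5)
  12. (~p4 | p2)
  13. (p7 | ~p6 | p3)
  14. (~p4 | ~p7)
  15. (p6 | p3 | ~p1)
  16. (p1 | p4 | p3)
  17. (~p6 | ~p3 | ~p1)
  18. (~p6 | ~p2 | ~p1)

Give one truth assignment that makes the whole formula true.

p1=False  p2=True  p3=True  p4=True  p5=True  p6=True  p7=False

Set p1 = False and propagate.
Try p2 = True.
Try p3 = True.
The remaining clauses are satisfied by p4 = True, p5 = True, p6 = True, p7 = False.
Check each clause:
  1. (~p5 | p6 | ~p3) — p6 is true.
  2. (~p4 | p1 | p2) — p2 is true.
  3. (p3 | p4) — p3 is true.
  4. (~p1 | p3 | p4) — p3 is true.
  5. (~p2 | p4 | ~p6) — p4 is true.
  6. (p3 | ~p4 | p5) — p3 is true.
  7. (p2 | p5) — p2 is true.
  8. (p3 | p1 | ~p5) — p3 is true.
  9. (p4 | ~p1 | ~p2) — p4 is true.
  10. (p6 | p5) — p5 is true.
  11. (~p7 | p5 | ~p3) — ~p7 is true.
  12. (p2 | ~p4) — p2 is true.
  13. (~p6 | p7 | p3) — p3 is true.
  14. (~p7 | ~p4) — ~p7 is true.
  15. (~p1 | p6 | p3) — p3 is true.
  16. (p3 | p4 | p1) — p3 is true.
  17. (~p3 | ~p1 | ~p6) — ~p1 is true.
  18. (~p6 | ~p1 | ~p2) — ~p1 is true.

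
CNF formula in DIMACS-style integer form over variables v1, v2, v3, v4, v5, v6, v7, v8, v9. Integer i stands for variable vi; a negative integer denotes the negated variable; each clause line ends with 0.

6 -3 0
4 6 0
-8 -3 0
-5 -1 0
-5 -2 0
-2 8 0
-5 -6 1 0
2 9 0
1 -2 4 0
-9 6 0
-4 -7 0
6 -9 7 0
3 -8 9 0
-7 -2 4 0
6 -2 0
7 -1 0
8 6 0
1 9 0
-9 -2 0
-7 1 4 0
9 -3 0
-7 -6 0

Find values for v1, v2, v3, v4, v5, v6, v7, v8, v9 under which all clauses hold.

v1=False, v2=False, v3=True, v4=False, v5=False, v6=True, v7=False, v8=False, v9=True

Pure literal: v5 appears only negated; assign v5 = False.
Branch on v1: take v1 = False.
  then v9 is forced to True.
  then v6 is forced to True.
  then v2 is forced to False.
  then v7 is forced to False.
For the remaining variables, v3 = True, v4 = False, v8 = False works.
Every clause has at least one true literal under this assignment.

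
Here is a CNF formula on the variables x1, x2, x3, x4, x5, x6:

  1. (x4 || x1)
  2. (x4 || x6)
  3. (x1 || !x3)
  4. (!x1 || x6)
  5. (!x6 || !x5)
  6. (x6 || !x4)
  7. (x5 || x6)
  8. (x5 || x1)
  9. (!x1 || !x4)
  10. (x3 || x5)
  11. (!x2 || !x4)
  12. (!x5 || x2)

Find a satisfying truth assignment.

Try x1 = True.
  then x6 is forced to True.
  then x5 is forced to False.
  then x4 is forced to False.
  then x3 is forced to True.
x2 is now unconstrained; take x2 = True.
Every clause has at least one true literal under this assignment.

x1 = True, x2 = True, x3 = True, x4 = False, x5 = False, x6 = True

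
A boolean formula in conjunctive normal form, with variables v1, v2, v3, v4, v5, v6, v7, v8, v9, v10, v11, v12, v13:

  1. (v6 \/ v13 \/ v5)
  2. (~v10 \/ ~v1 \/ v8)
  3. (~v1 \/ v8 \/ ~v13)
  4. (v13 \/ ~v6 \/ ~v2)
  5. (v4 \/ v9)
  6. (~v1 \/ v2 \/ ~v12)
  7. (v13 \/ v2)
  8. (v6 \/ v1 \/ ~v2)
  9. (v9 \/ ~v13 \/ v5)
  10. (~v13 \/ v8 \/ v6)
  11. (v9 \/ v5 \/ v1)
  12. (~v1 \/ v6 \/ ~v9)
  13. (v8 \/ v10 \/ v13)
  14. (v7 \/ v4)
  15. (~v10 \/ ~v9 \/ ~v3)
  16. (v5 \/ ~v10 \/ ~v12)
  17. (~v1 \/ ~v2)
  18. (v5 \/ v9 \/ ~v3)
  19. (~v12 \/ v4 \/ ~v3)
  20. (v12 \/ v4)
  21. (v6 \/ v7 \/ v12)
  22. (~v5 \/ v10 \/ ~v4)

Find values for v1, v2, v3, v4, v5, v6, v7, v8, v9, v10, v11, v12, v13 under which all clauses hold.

v1 = F, v2 = F, v3 = F, v4 = T, v5 = F, v6 = T, v7 = T, v8 = F, v9 = T, v10 = F, v11 = F, v12 = F, v13 = T

v3 occurs only negated in the remaining clauses — set v3 = False.
v7 occurs only positively in the remaining clauses — set v7 = True.
Set v1 = False and propagate.
Try v2 = False.
  then v13 is forced to True.
Try v4 = True.
The remaining clauses are satisfied by v5 = False, v6 = True, v8 = False, v9 = True, v10 = False, v11 = False, v12 = False.
Check each clause:
  1. (v6 \/ v13 \/ v5) — v13 is true.
  2. (~v10 \/ v8 \/ ~v1) — ~v10 is true.
  3. (~v13 \/ v8 \/ ~v1) — ~v1 is true.
  4. (~v6 \/ ~v2 \/ v13) — v13 is true.
  5. (v4 \/ v9) — v9 is true.
  6. (~v12 \/ v2 \/ ~v1) — ~v12 is true.
  7. (v13 \/ v2) — v13 is true.
  8. (v6 \/ ~v2 \/ v1) — ~v2 is true.
  9. (v5 \/ ~v13 \/ v9) — v9 is true.
  10. (v8 \/ v6 \/ ~v13) — v6 is true.
  11. (v5 \/ v1 \/ v9) — v9 is true.
  12. (v6 \/ ~v9 \/ ~v1) — ~v1 is true.
  13. (v8 \/ v10 \/ v13) — v13 is true.
  14. (v7 \/ v4) — v4 is true.
  15. (~v3 \/ ~v9 \/ ~v10) — ~v3 is true.
  16. (~v10 \/ v5 \/ ~v12) — ~v12 is true.
  17. (~v1 \/ ~v2) — ~v1 is true.
  18. (~v3 \/ v9 \/ v5) — v9 is true.
  19. (~v12 \/ ~v3 \/ v4) — ~v3 is true.
  20. (v12 \/ v4) — v4 is true.
  21. (v12 \/ v6 \/ v7) — v6 is true.
  22. (v10 \/ ~v4 \/ ~v5) — ~v5 is true.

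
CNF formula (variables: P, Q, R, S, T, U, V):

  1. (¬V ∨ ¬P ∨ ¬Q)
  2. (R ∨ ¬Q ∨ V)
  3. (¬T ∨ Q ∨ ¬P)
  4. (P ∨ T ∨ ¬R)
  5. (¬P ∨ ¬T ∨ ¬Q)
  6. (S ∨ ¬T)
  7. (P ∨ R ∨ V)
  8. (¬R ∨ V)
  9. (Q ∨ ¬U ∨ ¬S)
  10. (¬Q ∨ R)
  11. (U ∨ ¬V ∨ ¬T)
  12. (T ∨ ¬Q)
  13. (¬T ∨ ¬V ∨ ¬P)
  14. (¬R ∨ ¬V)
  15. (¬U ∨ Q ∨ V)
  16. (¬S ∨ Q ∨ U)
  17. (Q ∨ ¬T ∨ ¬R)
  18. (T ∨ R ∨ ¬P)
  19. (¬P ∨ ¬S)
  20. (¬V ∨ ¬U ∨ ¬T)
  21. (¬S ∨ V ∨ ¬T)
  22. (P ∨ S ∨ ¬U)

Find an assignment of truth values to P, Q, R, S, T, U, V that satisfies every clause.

Try P = False.
Try Q = False.
Try R = False.
  then V is forced to True.
For the remaining variables, S = False, T = False, U = False works.
Every clause has at least one true literal under this assignment.

P = F, Q = F, R = F, S = F, T = F, U = F, V = T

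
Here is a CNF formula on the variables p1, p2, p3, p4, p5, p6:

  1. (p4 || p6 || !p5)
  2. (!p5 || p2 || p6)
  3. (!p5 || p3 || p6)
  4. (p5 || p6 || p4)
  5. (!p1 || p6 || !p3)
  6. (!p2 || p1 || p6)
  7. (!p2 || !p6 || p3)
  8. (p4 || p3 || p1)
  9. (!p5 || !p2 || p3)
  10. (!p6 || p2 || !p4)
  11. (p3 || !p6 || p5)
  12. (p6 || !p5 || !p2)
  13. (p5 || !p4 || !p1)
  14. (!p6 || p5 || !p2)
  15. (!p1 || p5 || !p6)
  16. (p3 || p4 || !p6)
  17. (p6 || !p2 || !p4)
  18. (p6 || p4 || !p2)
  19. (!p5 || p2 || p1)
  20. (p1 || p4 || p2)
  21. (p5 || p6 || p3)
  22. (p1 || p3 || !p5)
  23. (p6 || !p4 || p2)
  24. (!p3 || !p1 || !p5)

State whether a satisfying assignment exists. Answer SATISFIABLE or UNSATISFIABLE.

SATISFIABLE

Try p1 = False.
For the remaining variables, p2 = True, p3 = True, p4 = False, p5 = True, p6 = True works.
So p1 = 0  p2 = 1  p3 = 1  p4 = 0  p5 = 1  p6 = 1 is a satisfying assignment.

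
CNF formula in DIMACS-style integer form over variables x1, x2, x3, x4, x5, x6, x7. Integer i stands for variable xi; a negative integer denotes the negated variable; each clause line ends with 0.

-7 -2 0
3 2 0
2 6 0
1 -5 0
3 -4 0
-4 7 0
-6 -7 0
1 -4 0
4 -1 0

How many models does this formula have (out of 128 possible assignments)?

Satisfying assignments:
  x1=0 x2=0 x3=1 x4=0 x5=0 x6=1 x7=0
  x1=0 x2=1 x3=0 x4=0 x5=0 x6=0 x7=0
  x1=0 x2=1 x3=0 x4=0 x5=0 x6=1 x7=0
  x1=0 x2=1 x3=1 x4=0 x5=0 x6=0 x7=0
  x1=0 x2=1 x3=1 x4=0 x5=0 x6=1 x7=0
Count: 5.

5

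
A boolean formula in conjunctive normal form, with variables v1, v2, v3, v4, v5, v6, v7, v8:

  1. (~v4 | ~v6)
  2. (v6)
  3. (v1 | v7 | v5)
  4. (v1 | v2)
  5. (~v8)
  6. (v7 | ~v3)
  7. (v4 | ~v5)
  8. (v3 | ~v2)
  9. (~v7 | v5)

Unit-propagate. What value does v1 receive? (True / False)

True

Unit clause (v6) sets v6 = True.
In (~v4 | ~v6), ~v6 is now false; ~v4 must hold, so v4 = False.
(~v8) is a unit clause: v8 = False.
From (~v5 | v4) and v4 = False: v5 = False.
From (~v7 | v5) and v5 = False: v7 = False.
From (v1 | v5 | v7) and v5 = False, v7 = False: v1 = True.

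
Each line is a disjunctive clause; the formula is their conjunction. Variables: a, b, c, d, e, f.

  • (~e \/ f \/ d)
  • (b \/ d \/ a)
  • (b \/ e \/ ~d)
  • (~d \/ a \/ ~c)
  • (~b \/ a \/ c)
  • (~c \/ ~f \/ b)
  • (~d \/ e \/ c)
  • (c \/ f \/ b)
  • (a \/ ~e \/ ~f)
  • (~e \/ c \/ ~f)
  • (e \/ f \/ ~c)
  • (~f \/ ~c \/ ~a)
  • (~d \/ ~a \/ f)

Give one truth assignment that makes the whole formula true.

a=T, b=T, c=F, d=F, e=F, f=F

Check each clause:
  1. (f \/ d \/ ~e) — ~e is true.
  2. (d \/ b \/ a) — a is true.
  3. (b \/ e \/ ~d) — b is true.
  4. (~c \/ a \/ ~d) — a is true.
  5. (c \/ a \/ ~b) — a is true.
  6. (b \/ ~c \/ ~f) — ~f is true.
  7. (~d \/ c \/ e) — ~d is true.
  8. (f \/ b \/ c) — b is true.
  9. (~f \/ ~e \/ a) — a is true.
  10. (c \/ ~e \/ ~f) — ~f is true.
  11. (~c \/ f \/ e) — ~c is true.
  12. (~f \/ ~a \/ ~c) — ~f is true.
  13. (f \/ ~d \/ ~a) — ~d is true.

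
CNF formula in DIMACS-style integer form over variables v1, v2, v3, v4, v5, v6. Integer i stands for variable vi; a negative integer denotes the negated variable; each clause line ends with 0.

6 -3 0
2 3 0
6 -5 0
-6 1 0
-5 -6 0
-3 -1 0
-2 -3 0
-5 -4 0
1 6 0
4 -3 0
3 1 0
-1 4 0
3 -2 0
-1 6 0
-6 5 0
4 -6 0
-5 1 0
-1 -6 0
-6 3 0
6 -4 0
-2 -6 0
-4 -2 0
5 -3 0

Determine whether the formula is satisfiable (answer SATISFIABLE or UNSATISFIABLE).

UNSATISFIABLE

v6 = True:
  propagation gives v1=True; an empty clause results — contradiction.
v6 = False:
  propagation gives v3=False, v2=True; an empty clause results — contradiction.
Every branch closes, so no satisfying assignment exists.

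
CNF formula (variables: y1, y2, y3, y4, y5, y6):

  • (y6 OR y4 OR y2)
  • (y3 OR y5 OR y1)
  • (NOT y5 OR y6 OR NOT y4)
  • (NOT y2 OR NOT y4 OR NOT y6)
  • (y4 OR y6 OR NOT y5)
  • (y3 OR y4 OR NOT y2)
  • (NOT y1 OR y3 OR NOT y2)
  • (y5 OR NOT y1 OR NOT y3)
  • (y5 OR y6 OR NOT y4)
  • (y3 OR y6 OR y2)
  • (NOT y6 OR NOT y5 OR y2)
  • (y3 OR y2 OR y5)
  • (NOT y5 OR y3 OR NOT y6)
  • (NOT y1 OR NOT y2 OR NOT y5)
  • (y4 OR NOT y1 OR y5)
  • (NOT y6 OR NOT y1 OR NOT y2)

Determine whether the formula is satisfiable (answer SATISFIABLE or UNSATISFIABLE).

SATISFIABLE

Try y1 = False.
For the remaining variables, y2 = False, y3 = True, y4 = False, y5 = False, y6 = True works.
Every clause has at least one true literal under this assignment.
So y1=F, y2=F, y3=T, y4=F, y5=F, y6=T is a satisfying assignment.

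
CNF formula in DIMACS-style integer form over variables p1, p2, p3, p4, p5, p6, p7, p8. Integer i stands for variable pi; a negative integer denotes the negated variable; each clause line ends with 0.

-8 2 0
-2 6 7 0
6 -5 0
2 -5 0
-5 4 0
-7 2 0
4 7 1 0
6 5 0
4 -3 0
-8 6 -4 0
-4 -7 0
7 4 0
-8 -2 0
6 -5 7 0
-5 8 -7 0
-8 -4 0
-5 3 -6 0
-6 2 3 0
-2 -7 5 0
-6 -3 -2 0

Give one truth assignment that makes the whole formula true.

Set p1 = False and propagate.
The remaining clauses are satisfied by p2 = True, p3 = False, p4 = True, p5 = False, p6 = True, p7 = False, p8 = False.

p1 = F, p2 = T, p3 = F, p4 = T, p5 = F, p6 = T, p7 = F, p8 = F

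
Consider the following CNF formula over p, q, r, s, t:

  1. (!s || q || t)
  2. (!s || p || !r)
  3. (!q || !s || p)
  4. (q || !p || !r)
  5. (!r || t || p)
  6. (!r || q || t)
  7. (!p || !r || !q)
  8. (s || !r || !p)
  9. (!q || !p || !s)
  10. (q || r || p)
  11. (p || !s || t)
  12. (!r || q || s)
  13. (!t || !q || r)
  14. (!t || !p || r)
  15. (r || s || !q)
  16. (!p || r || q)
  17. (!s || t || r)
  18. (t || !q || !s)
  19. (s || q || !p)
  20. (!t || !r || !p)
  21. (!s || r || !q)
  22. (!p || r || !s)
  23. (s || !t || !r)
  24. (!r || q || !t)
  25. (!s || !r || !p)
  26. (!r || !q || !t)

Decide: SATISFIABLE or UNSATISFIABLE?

UNSATISFIABLE

r = True:
  p = True:
    propagation gives q=True; an empty clause results — contradiction.
  p = False:
    propagation gives s=False, t=True; an empty clause results — contradiction.
r = False:
  q = True:
    propagation gives t=False, s=True; an empty clause results — contradiction.
  q = False:
    propagation gives p=True; an empty clause results — contradiction.
Every branch closes, so no satisfying assignment exists.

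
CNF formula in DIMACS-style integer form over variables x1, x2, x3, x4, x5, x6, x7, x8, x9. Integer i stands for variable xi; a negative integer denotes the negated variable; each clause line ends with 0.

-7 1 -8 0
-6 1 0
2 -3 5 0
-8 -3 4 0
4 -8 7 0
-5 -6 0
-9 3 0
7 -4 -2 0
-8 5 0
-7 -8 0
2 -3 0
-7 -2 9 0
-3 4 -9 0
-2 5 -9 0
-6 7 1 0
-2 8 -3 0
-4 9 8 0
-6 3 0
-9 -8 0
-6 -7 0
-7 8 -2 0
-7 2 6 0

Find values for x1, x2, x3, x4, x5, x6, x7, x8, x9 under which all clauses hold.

x1 = True, x2 = True, x3 = False, x4 = False, x5 = True, x6 = False, x7 = False, x8 = False, x9 = False

Pure literal: x1 appears only positively; assign x1 = True.
Branch on x2: take x2 = True.
Try x3 = False.
  then x9 is forced to False.
  then x7 is forced to False.
  then x4 is forced to False.
  then x8 is forced to False.
  then x6 is forced to False.
x5 is now unconstrained; take x5 = True.
Every clause has at least one true literal under this assignment.
Check each clause:
  1. (x1 ∨ ¬x8 ∨ ¬x7) — ¬x8 is true.
  2. (¬x6 ∨ x1) — x1 is true.
  3. (x5 ∨ ¬x3 ∨ x2) — x2 is true.
  4. (¬x3 ∨ x4 ∨ ¬x8) — ¬x8 is true.
  5. (x4 ∨ x7 ∨ ¬x8) — ¬x8 is true.
  6. (¬x5 ∨ ¬x6) — ¬x6 is true.
  7. (¬x9 ∨ x3) — ¬x9 is true.
  8. (¬x2 ∨ x7 ∨ ¬x4) — ¬x4 is true.
  9. (x5 ∨ ¬x8) — ¬x8 is true.
  10. (¬x7 ∨ ¬x8) — ¬x8 is true.
  11. (x2 ∨ ¬x3) — x2 is true.
  12. (x9 ∨ ¬x2 ∨ ¬x7) — ¬x7 is true.
  13. (x4 ∨ ¬x3 ∨ ¬x9) — ¬x3 is true.
  14. (x5 ∨ ¬x2 ∨ ¬x9) — x5 is true.
  15. (¬x6 ∨ x7 ∨ x1) — x1 is true.
  16. (¬x3 ∨ ¬x2 ∨ x8) — ¬x3 is true.
  17. (x8 ∨ ¬x4 ∨ x9) — ¬x4 is true.
  18. (¬x6 ∨ x3) — ¬x6 is true.
  19. (¬x9 ∨ ¬x8) — ¬x8 is true.
  20. (¬x6 ∨ ¬x7) — ¬x7 is true.
  21. (x8 ∨ ¬x7 ∨ ¬x2) — ¬x7 is true.
  22. (x2 ∨ x6 ∨ ¬x7) — ¬x7 is true.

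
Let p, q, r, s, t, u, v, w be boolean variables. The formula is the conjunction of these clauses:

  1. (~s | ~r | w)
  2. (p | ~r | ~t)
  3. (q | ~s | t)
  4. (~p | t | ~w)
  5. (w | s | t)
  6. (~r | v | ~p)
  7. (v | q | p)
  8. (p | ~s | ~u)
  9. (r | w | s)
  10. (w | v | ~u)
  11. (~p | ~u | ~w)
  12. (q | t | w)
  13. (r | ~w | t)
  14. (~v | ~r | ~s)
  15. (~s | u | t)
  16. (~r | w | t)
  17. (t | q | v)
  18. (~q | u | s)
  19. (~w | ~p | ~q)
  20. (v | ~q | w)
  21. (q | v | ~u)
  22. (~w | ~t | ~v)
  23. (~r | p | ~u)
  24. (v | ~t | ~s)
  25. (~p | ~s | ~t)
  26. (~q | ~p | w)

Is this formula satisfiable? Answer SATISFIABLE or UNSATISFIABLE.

SATISFIABLE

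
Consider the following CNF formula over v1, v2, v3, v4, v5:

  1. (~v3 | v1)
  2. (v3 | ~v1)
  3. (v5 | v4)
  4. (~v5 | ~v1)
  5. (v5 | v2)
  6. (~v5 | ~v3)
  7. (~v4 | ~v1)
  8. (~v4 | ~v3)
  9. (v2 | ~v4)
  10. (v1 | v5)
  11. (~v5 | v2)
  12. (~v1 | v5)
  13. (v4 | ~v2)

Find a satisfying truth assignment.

v1=F, v2=T, v3=F, v4=T, v5=T

Check each clause:
  1. (v1 | ~v3) — ~v3 is true.
  2. (~v1 | v3) — ~v1 is true.
  3. (v4 | v5) — v4 is true.
  4. (~v5 | ~v1) — ~v1 is true.
  5. (v5 | v2) — v2 is true.
  6. (~v3 | ~v5) — ~v3 is true.
  7. (~v4 | ~v1) — ~v1 is true.
  8. (~v3 | ~v4) — ~v3 is true.
  9. (v2 | ~v4) — v2 is true.
  10. (v5 | v1) — v5 is true.
  11. (v2 | ~v5) — v2 is true.
  12. (~v1 | v5) — v5 is true.
  13. (v4 | ~v2) — v4 is true.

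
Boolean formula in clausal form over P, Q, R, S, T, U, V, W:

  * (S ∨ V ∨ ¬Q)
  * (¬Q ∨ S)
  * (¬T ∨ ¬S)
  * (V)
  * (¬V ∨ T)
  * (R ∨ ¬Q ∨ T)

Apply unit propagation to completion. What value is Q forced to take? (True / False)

Unit clause (V) sets V = True.
(¬V ∨ T): since V = True, the clause reduces to (T). T = True.
In (¬T ∨ ¬S), ¬T is now false; ¬S must hold, so S = False.
In (¬Q ∨ S), S is now false; ¬Q must hold, so Q = False.

False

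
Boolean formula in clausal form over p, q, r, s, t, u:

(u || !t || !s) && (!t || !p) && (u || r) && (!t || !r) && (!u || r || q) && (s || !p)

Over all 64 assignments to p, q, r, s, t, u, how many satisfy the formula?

Split on r, then t.
  r=1, t=1: a clause becomes empty — 0.
  r=1, t=0: q, u free; 3 ways for (p,s) × 2^2 = 12.
  r=0, t=1: remaining (p,q,s,u) ∈ {(0,1,0,1); (0,1,1,1)} — 2.
  r=0, t=0: remaining (p,q,s,u) ∈ {(0,1,0,1); (0,1,1,1); (1,1,1,1)} — 3.
Total: 0 + 12 + 2 + 3 = 17.

17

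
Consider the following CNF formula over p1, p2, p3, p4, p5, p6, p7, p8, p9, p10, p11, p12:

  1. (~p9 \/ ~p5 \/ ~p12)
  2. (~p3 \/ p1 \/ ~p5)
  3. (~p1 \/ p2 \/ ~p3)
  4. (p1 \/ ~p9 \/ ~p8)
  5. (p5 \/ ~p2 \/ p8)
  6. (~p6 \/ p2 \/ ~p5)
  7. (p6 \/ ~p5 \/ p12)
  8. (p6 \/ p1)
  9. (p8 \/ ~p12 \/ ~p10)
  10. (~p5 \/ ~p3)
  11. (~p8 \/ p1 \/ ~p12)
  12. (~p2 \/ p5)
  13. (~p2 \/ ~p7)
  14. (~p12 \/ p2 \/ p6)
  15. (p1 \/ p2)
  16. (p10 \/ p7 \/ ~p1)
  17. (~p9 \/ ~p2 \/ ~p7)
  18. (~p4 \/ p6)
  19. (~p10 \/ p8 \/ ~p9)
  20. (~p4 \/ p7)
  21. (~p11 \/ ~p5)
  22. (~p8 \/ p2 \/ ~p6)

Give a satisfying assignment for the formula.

Pure literal: p3 appears only negated; assign p3 = False.
Branch on p1: take p1 = True.
Try p2 = False.
Set p4 = True and propagate.
  then p6 is forced to True.
  then p5 is forced to False.
  then p7 is forced to True.
  then p8 is forced to False.
The remaining clauses are satisfied by p9 = True, p10 = False, p11 = True, p12 = True.
Every clause has at least one true literal under this assignment.

p1=True, p2=False, p3=False, p4=True, p5=False, p6=True, p7=True, p8=False, p9=True, p10=False, p11=True, p12=True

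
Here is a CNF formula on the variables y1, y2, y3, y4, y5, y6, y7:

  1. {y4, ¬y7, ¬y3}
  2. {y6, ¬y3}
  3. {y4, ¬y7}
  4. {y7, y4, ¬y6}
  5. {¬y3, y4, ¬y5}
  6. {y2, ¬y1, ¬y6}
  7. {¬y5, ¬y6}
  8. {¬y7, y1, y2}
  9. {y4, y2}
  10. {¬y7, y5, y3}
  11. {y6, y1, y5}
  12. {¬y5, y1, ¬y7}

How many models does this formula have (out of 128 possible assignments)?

Split on y7, then y4.
  y7=1, y4=1: remaining (y1,y2,y3,y5,y6) ∈ {(0,1,1,0,1); (1,0,0,1,0); (1,1,0,1,0); (1,1,1,0,1)} — 4.
  y7=1, y4=0: a clause becomes empty — 0.
  y7=0, y4=1: 12 of the 32 assignments to (y1,y2,y3,y5,y6) work.
  y7=0, y4=0: remaining (y1,y2,y3,y5,y6) ∈ {(0,1,0,1,0); (1,1,0,0,0); (1,1,0,1,0)} — 3.
Total: 4 + 0 + 12 + 3 = 19.

19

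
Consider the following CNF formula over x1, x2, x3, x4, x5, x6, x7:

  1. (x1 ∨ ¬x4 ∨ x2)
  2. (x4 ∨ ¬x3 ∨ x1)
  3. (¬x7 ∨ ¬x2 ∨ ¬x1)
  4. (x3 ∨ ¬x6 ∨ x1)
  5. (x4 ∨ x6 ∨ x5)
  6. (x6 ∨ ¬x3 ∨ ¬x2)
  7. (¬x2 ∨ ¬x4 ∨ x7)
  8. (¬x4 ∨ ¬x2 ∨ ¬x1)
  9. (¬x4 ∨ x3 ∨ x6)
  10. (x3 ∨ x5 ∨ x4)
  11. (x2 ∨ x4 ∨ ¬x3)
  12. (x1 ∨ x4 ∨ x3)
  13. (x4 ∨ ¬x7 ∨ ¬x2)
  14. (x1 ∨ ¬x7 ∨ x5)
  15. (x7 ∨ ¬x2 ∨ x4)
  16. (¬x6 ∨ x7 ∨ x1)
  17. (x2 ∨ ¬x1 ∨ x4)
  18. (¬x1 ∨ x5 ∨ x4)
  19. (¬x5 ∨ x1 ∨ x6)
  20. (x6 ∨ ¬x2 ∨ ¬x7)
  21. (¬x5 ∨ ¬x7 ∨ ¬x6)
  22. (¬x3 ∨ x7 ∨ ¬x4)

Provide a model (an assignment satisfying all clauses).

x1=True  x2=False  x3=False  x4=True  x5=False  x6=True  x7=True

Branch on x1: take x1 = True.
Set x2 = False and propagate.
  then x4 is forced to True.
For the remaining variables, x3 = False, x5 = False, x6 = True, x7 = True works.
Check each clause:
  1. (x2 ∨ ¬x4 ∨ x1) — x1 is true.
  2. (¬x3 ∨ x4 ∨ x1) — x1 is true.
  3. (¬x7 ∨ ¬x2 ∨ ¬x1) — ¬x2 is true.
  4. (¬x6 ∨ x1 ∨ x3) — x1 is true.
  5. (x6 ∨ x4 ∨ x5) — x4 is true.
  6. (¬x2 ∨ ¬x3 ∨ x6) — ¬x3 is true.
  7. (¬x2 ∨ x7 ∨ ¬x4) — ¬x2 is true.
  8. (¬x4 ∨ ¬x2 ∨ ¬x1) — ¬x2 is true.
  9. (¬x4 ∨ x3 ∨ x6) — x6 is true.
  10. (x3 ∨ x4 ∨ x5) — x4 is true.
  11. (x4 ∨ ¬x3 ∨ x2) — x4 is true.
  12. (x3 ∨ x4 ∨ x1) — x1 is true.
  13. (¬x7 ∨ x4 ∨ ¬x2) — x4 is true.
  14. (x5 ∨ x1 ∨ ¬x7) — x1 is true.
  15. (x4 ∨ ¬x2 ∨ x7) — x4 is true.
  16. (x1 ∨ x7 ∨ ¬x6) — x1 is true.
  17. (¬x1 ∨ x4 ∨ x2) — x4 is true.
  18. (x4 ∨ ¬x1 ∨ x5) — x4 is true.
  19. (x1 ∨ x6 ∨ ¬x5) — x1 is true.
  20. (¬x7 ∨ x6 ∨ ¬x2) — ¬x2 is true.
  21. (¬x6 ∨ ¬x5 ∨ ¬x7) — ¬x5 is true.
  22. (¬x4 ∨ ¬x3 ∨ x7) — ¬x3 is true.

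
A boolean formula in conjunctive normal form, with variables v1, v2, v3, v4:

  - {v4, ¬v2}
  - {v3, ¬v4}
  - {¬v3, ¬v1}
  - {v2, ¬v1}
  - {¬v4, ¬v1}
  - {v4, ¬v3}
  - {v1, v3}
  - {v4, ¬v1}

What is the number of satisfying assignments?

2

Satisfying assignments:
  v1=0 v2=0 v3=1 v4=1
  v1=0 v2=1 v3=1 v4=1
Count: 2.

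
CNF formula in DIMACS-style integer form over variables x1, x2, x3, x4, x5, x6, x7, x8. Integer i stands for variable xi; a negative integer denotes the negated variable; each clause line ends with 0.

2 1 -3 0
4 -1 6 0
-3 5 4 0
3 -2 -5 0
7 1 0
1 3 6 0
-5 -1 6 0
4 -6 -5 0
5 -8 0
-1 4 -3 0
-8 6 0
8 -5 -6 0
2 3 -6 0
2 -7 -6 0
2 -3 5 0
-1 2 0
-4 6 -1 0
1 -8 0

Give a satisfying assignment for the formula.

x1=False  x2=True  x3=False  x4=False  x5=False  x6=True  x7=True  x8=False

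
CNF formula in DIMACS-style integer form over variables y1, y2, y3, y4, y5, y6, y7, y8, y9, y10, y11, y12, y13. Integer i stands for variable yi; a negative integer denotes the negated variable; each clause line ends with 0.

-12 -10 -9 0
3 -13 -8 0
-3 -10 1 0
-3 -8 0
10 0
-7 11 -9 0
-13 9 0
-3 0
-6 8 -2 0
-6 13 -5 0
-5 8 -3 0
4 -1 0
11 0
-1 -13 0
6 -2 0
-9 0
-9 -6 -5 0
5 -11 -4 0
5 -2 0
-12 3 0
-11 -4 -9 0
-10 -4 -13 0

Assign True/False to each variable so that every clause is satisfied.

y1=False, y2=False, y3=False, y4=False, y5=False, y6=False, y7=False, y8=True, y9=False, y10=True, y11=True, y12=False, y13=False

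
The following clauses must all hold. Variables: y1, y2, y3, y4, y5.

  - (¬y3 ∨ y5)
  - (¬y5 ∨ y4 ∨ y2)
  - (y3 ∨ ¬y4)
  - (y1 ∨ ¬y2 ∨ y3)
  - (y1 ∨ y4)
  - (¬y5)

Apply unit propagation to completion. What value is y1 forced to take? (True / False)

(¬y5) stands alone — y5 = False.
(¬y3 ∨ y5): since y5 = False, the clause reduces to (¬y3). y3 = False.
(y3 ∨ ¬y4): since y3 = False, the clause reduces to (¬y4). y4 = False.
(y4 ∨ y1) with y4 = False leaves only y1, so y1 = True.

True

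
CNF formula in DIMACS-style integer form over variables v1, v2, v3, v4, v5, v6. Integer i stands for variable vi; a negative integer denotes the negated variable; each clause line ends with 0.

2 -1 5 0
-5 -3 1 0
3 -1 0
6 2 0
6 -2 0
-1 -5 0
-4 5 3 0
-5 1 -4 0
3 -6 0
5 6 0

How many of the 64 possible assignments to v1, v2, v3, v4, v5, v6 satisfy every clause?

Satisfying assignments:
  v1=F v2=F v3=T v4=F v5=F v6=T
  v1=F v2=F v3=T v4=T v5=F v6=T
  v1=F v2=T v3=T v4=F v5=F v6=T
  v1=F v2=T v3=T v4=T v5=F v6=T
  v1=T v2=T v3=T v4=F v5=F v6=T
  v1=T v2=T v3=T v4=T v5=F v6=T
Count: 6.

6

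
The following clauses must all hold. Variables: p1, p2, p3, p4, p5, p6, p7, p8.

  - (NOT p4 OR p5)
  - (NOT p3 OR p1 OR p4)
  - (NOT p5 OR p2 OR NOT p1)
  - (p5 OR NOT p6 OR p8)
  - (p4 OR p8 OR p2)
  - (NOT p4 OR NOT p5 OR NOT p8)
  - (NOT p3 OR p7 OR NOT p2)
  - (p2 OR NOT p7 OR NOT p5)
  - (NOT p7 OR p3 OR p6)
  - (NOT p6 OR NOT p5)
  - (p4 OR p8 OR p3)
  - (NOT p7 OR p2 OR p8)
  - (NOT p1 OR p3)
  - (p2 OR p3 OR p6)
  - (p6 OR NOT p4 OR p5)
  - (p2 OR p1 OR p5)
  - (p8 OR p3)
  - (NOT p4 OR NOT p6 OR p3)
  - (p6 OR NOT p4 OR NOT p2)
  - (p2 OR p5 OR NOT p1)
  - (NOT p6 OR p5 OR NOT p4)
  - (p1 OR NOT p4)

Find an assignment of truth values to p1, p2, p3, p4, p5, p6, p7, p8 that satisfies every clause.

p1=T  p2=T  p3=T  p4=F  p5=T  p6=F  p7=T  p8=T

Set p1 = True and propagate.
  then p3 is forced to True.
For the remaining variables, p2 = True, p4 = False, p5 = True, p6 = False, p7 = True, p8 = True works.
Every clause has at least one true literal under this assignment.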